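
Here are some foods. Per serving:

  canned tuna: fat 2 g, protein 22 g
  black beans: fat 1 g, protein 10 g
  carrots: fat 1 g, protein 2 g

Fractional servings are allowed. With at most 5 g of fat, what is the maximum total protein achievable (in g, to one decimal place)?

Protein per g fat: canned tuna 11, black beans 10, carrots 2.
With no serving limits, spend the whole fat allowance on canned tuna: 5 g / 2 g × 22 g = 55.0 g.

55.0 g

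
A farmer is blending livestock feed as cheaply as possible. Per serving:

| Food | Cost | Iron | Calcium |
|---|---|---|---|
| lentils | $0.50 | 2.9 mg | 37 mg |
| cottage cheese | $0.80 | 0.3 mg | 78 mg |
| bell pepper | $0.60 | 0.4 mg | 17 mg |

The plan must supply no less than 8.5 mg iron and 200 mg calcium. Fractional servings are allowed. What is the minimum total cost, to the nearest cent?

$2.39

With two linear requirements the optimum uses one or two foods; enumerate the corners.
lentils only: max(8.5/2.9, 200/37) = 5.405 servings → $2.70.
cottage cheese only: max(8.5/0.3, 200/78) = 28.33 servings → $22.67.
bell pepper only: max(8.5/0.4, 200/17) = 21.25 servings → $12.75.
lentils + cottage cheese with both tight: 2.803 servings and 1.234 servings → $2.39.
lentils + bell pepper with both tight: 1.87 servings and 7.696 servings → $5.55.
cottage cheese + bell pepper: the both-tight solution has a negative serving — not a feasible corner.
Cheapest feasible corner: $2.39.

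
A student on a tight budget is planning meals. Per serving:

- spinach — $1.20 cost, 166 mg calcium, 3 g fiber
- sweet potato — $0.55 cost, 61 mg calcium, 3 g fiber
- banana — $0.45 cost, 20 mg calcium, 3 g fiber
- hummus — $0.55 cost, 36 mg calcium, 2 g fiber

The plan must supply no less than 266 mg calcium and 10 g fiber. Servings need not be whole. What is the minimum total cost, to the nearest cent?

$2.22

An LP optimum is at a vertex; with two nutrient constraints at most two foods are used. Check each candidate.
spinach only: max(266/166, 10/3) = 3.333 servings → $4.00.
sweet potato only: max(266/61, 10/3) = 4.361 servings → $2.40.
banana only: max(266/20, 10/3) = 13.3 servings → $5.99.
hummus only: max(266/36, 10/2) = 7.389 servings → $4.06.
spinach + sweet potato with both tight: 0.5968 servings and 2.737 servings → $2.22.
spinach + banana with both tight: 1.365 servings and 1.968 servings → $2.52.
spinach + hummus with both tight: 0.7679 servings and 3.848 servings → $3.04.
sweet potato + banana: the both-tight solution has a negative serving — not a feasible corner.
sweet potato + hummus with both targets exact would need a negative amount; discard.
banana + hummus: the both-tight solution has a negative serving — not a feasible corner.
The minimum over all feasible corners is $2.22.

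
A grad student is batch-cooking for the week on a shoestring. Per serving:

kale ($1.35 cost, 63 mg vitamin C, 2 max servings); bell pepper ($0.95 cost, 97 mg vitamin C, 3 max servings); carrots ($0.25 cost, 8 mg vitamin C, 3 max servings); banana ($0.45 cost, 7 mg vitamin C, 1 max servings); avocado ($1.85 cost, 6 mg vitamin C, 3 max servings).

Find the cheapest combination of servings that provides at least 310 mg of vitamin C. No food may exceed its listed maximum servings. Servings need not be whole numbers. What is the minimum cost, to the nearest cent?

Cost per mg of vitamin C: bell pepper $0.0098, kale $0.0214, carrots $0.0312, banana $0.0643, avocado $0.3083.
Take 3 servings of bell pepper: +291.0 mg vitamin C for $2.85 (total $2.85, still need 19.0 mg).
Take 0.3016 servings of kale: +19.0 mg vitamin C for $0.41 (total $3.26, still need 0.0 mg).
Greedy by cheapest-per-mg is optimal for a single linear constraint, so the minimum cost is $3.26.

$3.26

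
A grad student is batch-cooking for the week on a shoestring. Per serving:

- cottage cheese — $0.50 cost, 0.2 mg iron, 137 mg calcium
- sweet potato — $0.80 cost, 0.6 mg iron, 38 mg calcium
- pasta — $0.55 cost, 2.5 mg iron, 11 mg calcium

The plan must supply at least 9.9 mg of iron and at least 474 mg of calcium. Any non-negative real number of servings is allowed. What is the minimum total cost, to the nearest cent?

$3.62

The cheapest plan sits at a corner of the feasible region — with two constraints it uses at most two foods.
cottage cheese only: max(9.9/0.2, 474/137) = 49.5 servings → $24.75.
sweet potato only: max(9.9/0.6, 474/38) = 16.5 servings → $13.20.
pasta only: max(9.9/2.5, 474/11) = 43.09 servings → $23.70.
cottage cheese + sweet potato with both targets exact would need a negative amount; discard.
cottage cheese + pasta with both tight: 3.162 servings and 3.707 servings → $3.62.
sweet potato + pasta with both tight: 12.17 servings and 1.038 servings → $10.31.
The minimum over all feasible corners is $3.62.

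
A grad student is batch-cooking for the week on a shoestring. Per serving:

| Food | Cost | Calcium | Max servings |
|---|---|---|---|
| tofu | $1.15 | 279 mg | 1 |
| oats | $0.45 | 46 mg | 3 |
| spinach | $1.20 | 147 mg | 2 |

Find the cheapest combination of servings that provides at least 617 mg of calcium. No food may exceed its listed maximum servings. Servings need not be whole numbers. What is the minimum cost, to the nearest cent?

Cost per mg of calcium: tofu $0.0041, spinach $0.0082, oats $0.0098.
Take 1 serving of tofu: +279.0 mg calcium for $1.15 (total $1.15, still need 338.0 mg).
Take 2 servings of spinach: +294.0 mg calcium for $2.40 (total $3.55, still need 44.0 mg).
Take 0.9565 servings of oats: +44.0 mg calcium for $0.43 (total $3.98, still need 0.0 mg).
Greedy by cheapest-per-mg is optimal for a single linear constraint, so the minimum cost is $3.98.

$3.98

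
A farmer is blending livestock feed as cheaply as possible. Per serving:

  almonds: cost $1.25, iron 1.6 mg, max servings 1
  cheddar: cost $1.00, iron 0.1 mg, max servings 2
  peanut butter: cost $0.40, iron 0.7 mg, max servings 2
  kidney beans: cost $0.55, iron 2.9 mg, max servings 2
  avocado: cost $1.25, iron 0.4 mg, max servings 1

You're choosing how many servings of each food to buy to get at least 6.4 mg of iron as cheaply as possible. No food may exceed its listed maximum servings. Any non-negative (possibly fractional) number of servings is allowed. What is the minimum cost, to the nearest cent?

$1.44

Cost per mg of iron: kidney beans $0.1897, peanut butter $0.5714, almonds $0.7812, avocado $3.1250, cheddar $10.0000.
Take 2 servings of kidney beans: +5.8 mg iron for $1.10 (total $1.10, still need 0.6 mg).
Take 0.8571 servings of peanut butter: +0.6 mg iron for $0.34 (total $1.44, still need 0.0 mg).
Greedy by cheapest-per-mg is optimal for a single linear constraint, so the minimum cost is $1.44.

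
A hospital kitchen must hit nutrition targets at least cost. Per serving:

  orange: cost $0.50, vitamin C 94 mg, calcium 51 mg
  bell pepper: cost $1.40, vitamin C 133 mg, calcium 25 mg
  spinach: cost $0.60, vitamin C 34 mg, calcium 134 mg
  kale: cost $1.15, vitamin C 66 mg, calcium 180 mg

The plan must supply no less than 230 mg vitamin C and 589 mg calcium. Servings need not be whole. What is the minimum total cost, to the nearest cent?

$2.91

Compare the cost at each extreme point of the feasible region.
orange only: max(230/94, 589/51) = 11.55 servings → $5.77.
bell pepper only: max(230/133, 589/25) = 23.56 servings → $32.98.
spinach only: max(230/34, 589/134) = 6.765 servings → $4.06.
kale only: max(230/66, 589/180) = 3.485 servings → $4.01.
orange + bell pepper with both targets exact would need a negative amount; discard.
orange + spinach with both tight: 0.9937 servings and 4.017 servings → $2.91.
orange + kale with both tight: 0.1864 servings and 3.219 servings → $3.80.
bell pepper + spinach with both tight: 0.636 servings and 4.277 servings → $3.46.
bell pepper + kale with both tight: 0.1133 servings and 3.256 servings → $3.90.
spinach + kale with both targets exact would need a negative amount; discard.
Cheapest feasible corner: $2.91.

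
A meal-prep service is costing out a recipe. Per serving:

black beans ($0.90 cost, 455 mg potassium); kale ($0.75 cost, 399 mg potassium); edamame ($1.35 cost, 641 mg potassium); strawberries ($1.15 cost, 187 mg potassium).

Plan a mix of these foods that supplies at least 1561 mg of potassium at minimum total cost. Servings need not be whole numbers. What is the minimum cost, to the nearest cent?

Cost per mg of potassium: kale $0.0019, black beans $0.0020, edamame $0.0021, strawberries $0.0061.
With no serving limits, use only kale: 1561 mg / 399 mg = 3.912 servings × $0.75 = $2.93.

$2.93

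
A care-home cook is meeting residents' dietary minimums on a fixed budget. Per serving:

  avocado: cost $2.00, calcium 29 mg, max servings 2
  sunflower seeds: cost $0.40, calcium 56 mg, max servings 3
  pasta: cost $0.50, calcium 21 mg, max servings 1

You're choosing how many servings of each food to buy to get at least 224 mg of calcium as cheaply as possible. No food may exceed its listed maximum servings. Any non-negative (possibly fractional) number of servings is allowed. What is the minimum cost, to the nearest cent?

Cost per mg of calcium: sunflower seeds $0.0071, pasta $0.0238, avocado $0.0690.
Take 3 servings of sunflower seeds: +168.0 mg calcium for $1.20 (total $1.20, still need 56.0 mg).
Take 1 serving of pasta: +21.0 mg calcium for $0.50 (total $1.70, still need 35.0 mg).
Take 1.207 servings of avocado: +35.0 mg calcium for $2.41 (total $4.11, still need 0.0 mg).
Filling from the cheapest source first is optimal under one linear minimum: $4.11.

$4.11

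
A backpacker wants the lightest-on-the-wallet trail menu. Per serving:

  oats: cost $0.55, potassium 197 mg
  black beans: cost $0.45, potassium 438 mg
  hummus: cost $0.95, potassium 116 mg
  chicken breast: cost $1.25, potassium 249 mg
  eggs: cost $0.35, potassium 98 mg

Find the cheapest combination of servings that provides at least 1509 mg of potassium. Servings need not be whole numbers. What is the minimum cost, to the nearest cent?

Cost per mg of potassium: black beans $0.0010, oats $0.0028, eggs $0.0036, chicken breast $0.0050, hummus $0.0082.
With no serving limits, use only black beans: 1509 mg / 438 mg = 3.445 servings × $0.45 = $1.55.

$1.55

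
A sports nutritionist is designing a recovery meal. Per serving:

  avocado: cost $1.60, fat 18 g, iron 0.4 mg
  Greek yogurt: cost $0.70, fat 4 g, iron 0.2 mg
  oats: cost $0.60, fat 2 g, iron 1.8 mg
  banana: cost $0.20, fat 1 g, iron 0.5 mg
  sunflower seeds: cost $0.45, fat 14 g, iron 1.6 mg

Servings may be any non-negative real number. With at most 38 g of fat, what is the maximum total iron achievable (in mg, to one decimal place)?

34.2 mg

Iron per g fat: oats 0.9, banana 0.5, sunflower seeds 0.1143, Greek yogurt 0.05, avocado 0.02222.
With no serving limits, spend the whole fat allowance on oats: 38 g / 2 g × 1.8 mg = 34.2 mg.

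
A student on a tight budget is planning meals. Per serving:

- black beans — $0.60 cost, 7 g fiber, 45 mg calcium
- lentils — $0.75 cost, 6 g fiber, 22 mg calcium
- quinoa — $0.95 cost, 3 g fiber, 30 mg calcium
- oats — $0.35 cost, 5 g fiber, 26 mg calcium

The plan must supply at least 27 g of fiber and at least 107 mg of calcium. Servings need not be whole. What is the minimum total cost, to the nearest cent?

$1.89

The cheapest plan sits at a corner of the feasible region — with two constraints it uses at most two foods.
black beans only: max(27/7, 107/45) = 3.857 servings → $2.31.
lentils only: max(27/6, 107/22) = 4.864 servings → $3.65.
quinoa only: max(27/3, 107/30) = 9 servings → $8.55.
oats only: max(27/5, 107/26) = 5.4 servings → $1.89.
black beans + lentils with both tight: 0.4138 servings and 4.017 servings → $3.26.
black beans + quinoa with both targets exact would need a negative amount; discard.
black beans + oats: the both-tight solution has a negative serving — not a feasible corner.
lentils + quinoa with both tight: 4.289 servings and 0.4211 servings → $3.62.
lentils + oats with both tight: 3.63 servings and 1.043 servings → $3.09.
quinoa + oats: the both-tight solution has a negative serving — not a feasible corner.
So the least-cost plan costs $1.89.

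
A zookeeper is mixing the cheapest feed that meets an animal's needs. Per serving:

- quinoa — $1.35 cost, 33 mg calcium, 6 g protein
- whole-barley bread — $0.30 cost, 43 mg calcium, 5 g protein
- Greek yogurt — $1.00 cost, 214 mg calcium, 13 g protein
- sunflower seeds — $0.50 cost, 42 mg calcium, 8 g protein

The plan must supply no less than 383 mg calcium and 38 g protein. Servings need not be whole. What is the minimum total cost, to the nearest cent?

Minimising a linear cost over {calcium ≥ 383, protein ≥ 38, servings ≥ 0} — the optimum is at a vertex, using one or two foods.
quinoa only: max(383/33, 38/6) = 11.61 servings → $15.67.
whole-barley bread only: max(383/43, 38/5) = 8.907 servings → $2.67.
Greek yogurt only: max(383/214, 38/13) = 2.923 servings → $2.92.
sunflower seeds only: max(383/42, 38/8) = 9.119 servings → $4.56.
quinoa + whole-barley bread: intersection lies outside the first quadrant.
quinoa + Greek yogurt with both tight: 3.688 servings and 1.221 servings → $6.20.
quinoa + sunflower seeds: intersection lies outside the first quadrant.
whole-barley bread + Greek yogurt with both tight: 6.17 servings and 0.5499 servings → $2.40.
whole-barley bread + sunflower seeds: the both-tight solution has a negative serving — not a feasible corner.
Greek yogurt + sunflower seeds with both tight: 1.259 servings and 2.704 servings → $2.61.
The minimum over all feasible corners is $2.40.

$2.40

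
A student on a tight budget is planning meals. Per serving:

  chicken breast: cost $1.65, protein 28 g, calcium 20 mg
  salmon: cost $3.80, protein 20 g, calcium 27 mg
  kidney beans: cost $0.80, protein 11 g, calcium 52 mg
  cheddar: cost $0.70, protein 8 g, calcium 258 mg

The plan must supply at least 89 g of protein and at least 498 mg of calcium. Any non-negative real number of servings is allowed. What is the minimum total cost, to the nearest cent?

Check every corner: each single food scaled to meet both minima, and each pair solved so both constraints bind.
chicken breast only: max(89/28, 498/20) = 24.9 servings → $41.09.
salmon only: max(89/20, 498/27) = 18.44 servings → $70.09.
kidney beans only: max(89/11, 498/52) = 9.577 servings → $7.66.
cheddar only: max(89/8, 498/258) = 11.12 servings → $7.79.
chicken breast + salmon: intersection lies outside the first quadrant.
chicken breast + kidney beans: the both-tight solution has a negative serving — not a feasible corner.
chicken breast + cheddar with both tight: 2.687 servings and 1.722 servings → $5.64.
salmon + kidney beans with both targets exact would need a negative amount; discard.
salmon + cheddar with both tight: 3.839 servings and 1.529 servings → $15.66.
kidney beans + cheddar with both tight: 7.836 servings and 0.3509 servings → $6.51.
So the least-cost plan costs $5.64.

$5.64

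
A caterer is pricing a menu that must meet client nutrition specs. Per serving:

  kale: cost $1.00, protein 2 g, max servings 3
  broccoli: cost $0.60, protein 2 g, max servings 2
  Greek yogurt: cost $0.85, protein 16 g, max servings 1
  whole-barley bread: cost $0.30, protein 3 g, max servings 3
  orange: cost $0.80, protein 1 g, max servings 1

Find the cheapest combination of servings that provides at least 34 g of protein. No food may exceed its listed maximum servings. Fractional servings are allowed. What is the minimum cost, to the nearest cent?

$5.45

Cost per g of protein: Greek yogurt $0.0531, whole-barley bread $0.1000, broccoli $0.3000, kale $0.5000, orange $0.8000.
Take 1 serving of Greek yogurt: +16.0 g protein for $0.85 (total $0.85, still need 18.0 g).
Take 3 servings of whole-barley bread: +9.0 g protein for $0.90 (total $1.75, still need 9.0 g).
Take 2 servings of broccoli: +4.0 g protein for $1.20 (total $2.95, still need 5.0 g).
Take 2.5 servings of kale: +5.0 g protein for $2.50 (total $5.45, still need 0.0 g).
Filling from the cheapest source first is optimal under one linear minimum: $5.45.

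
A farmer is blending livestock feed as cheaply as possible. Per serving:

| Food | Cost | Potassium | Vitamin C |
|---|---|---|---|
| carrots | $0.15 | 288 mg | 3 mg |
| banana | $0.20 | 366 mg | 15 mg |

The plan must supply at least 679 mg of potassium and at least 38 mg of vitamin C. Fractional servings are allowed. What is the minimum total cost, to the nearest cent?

Minimising a linear cost over {potassium ≥ 679, vitamin C ≥ 38, servings ≥ 0} — the optimum is at a vertex, using one or two foods.
carrots only: max(679/288, 38/3) = 12.67 servings → $1.90.
banana only: max(679/366, 38/15) = 2.533 servings → $0.51.
carrots + banana: intersection lies outside the first quadrant.
The minimum over all feasible corners is $0.51.

$0.51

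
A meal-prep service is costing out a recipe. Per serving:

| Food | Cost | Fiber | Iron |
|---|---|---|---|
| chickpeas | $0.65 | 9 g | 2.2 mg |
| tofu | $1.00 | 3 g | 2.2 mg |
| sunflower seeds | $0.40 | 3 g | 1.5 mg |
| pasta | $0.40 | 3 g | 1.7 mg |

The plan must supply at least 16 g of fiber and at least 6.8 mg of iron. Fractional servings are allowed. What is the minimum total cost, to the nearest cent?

With two linear requirements the optimum uses one or two foods; enumerate the corners.
chickpeas only: max(16/9, 6.8/2.2) = 3.091 servings → $2.01.
tofu only: max(16/3, 6.8/2.2) = 5.333 servings → $5.33.
sunflower seeds only: max(16/3, 6.8/1.5) = 5.333 servings → $2.13.
pasta only: max(16/3, 6.8/1.7) = 5.333 servings → $2.13.
chickpeas + tofu with both tight: 1.121 servings and 1.97 servings → $2.70.
chickpeas + sunflower seeds with both tight: 0.5217 servings and 3.768 servings → $1.85.
chickpeas + pasta with both tight: 0.7816 servings and 2.989 servings → $1.70.
tofu + sunflower seeds: intersection lies outside the first quadrant.
tofu + pasta: the both-tight solution has a negative serving — not a feasible corner.
sunflower seeds + pasta with both targets exact would need a negative amount; discard.
Cheapest feasible corner: $1.70.

$1.70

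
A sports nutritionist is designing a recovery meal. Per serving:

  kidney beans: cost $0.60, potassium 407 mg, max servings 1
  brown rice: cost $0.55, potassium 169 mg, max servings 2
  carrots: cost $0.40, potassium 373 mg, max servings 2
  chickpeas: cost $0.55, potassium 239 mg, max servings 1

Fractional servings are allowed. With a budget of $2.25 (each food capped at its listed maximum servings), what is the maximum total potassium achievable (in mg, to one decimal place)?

1484.2 mg

Potassium per dollar: carrots 932.5, kidney beans 678.3, chickpeas 434.5, brown rice 307.3.
Take 2 servings of carrots: spends $0.80, +746.0 mg potassium (running total 746.0 mg).
Take 1 serving of kidney beans: spends $0.60, +407.0 mg potassium (running total 1153.0 mg).
Take 1 serving of chickpeas: spends $0.55, +239.0 mg potassium (running total 1392.0 mg).
Take 0.5455 servings of brown rice: spends $0.30, +92.2 mg potassium (running total 1484.2 mg).
Filling greedily by potassium-per-dollar is optimal for one linear limit, giving 1484.2 mg.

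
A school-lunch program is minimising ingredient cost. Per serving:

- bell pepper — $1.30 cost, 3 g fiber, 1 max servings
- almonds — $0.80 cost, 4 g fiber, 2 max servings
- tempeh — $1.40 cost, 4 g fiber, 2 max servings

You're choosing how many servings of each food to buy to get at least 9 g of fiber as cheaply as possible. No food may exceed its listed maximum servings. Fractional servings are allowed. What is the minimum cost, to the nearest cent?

Cost per g of fiber: almonds $0.2000, tempeh $0.3500, bell pepper $0.4333.
Take 2 servings of almonds: +8.0 g fiber for $1.60 (total $1.60, still need 1.0 g).
Take 0.25 servings of tempeh: +1.0 g fiber for $0.35 (total $1.95, still need 0.0 g).
Filling from the cheapest source first is optimal under one linear minimum: $1.95.

$1.95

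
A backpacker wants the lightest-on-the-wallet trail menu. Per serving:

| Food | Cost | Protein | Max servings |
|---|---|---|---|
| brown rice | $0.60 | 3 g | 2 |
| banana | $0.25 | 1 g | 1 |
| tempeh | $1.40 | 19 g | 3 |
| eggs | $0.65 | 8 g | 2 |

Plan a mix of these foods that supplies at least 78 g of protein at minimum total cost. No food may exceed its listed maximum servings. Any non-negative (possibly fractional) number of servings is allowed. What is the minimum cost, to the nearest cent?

Cost per g of protein: tempeh $0.0737, eggs $0.0813, brown rice $0.2000, banana $0.2500.
Take 3 servings of tempeh: +57.0 g protein for $4.20 (total $4.20, still need 21.0 g).
Take 2 servings of eggs: +16.0 g protein for $1.30 (total $5.50, still need 5.0 g).
Take 1.667 servings of brown rice: +5.0 g protein for $1.00 (total $6.50, still need 0.0 g).
Greedy by cheapest-per-g is optimal for a single linear constraint, so the minimum cost is $6.50.

$6.50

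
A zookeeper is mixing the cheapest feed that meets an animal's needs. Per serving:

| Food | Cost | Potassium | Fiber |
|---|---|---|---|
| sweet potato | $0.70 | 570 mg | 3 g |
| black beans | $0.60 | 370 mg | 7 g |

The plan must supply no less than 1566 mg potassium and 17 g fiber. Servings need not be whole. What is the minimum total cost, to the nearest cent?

$2.18

Minimising a linear cost over {potassium ≥ 1566, fiber ≥ 17, servings ≥ 0} — the optimum is at a vertex, using one or two foods.
sweet potato only: max(1566/570, 17/3) = 5.667 servings → $3.97.
black beans only: max(1566/370, 17/7) = 4.232 servings → $2.54.
sweet potato + black beans with both tight: 1.622 servings and 1.733 servings → $2.18.
The minimum over all feasible corners is $2.18.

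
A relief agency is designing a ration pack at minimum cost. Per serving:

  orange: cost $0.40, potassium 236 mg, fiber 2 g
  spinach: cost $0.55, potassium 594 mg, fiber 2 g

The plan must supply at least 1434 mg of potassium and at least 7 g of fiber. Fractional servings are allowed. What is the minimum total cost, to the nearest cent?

$1.65

An LP optimum is at a vertex; with two nutrient constraints at most two foods are used. Check each candidate.
orange only: max(1434/236, 7/2) = 6.076 servings → $2.43.
spinach only: max(1434/594, 7/2) = 3.5 servings → $1.93.
orange + spinach with both tight: 1.802 servings and 1.698 servings → $1.65.
Cheapest feasible corner: $1.65.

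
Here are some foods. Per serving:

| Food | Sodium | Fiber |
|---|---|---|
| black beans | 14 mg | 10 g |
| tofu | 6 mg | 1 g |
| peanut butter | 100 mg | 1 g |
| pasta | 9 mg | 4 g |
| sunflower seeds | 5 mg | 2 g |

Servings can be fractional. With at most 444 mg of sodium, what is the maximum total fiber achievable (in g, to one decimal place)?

Fiber per mg sodium: black beans 0.7143, pasta 0.4444, sunflower seeds 0.4, tofu 0.1667, peanut butter 0.01.
With no serving limits, spend the whole sodium allowance on black beans: 444 mg / 14 mg × 10 g = 317.1 g.

317.1 g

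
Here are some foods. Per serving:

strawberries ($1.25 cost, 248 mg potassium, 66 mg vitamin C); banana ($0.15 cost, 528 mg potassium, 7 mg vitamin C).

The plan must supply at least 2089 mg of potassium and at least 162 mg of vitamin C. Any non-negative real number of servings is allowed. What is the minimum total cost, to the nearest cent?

Minimising a linear cost over {potassium ≥ 2089, vitamin C ≥ 162, servings ≥ 0} — the optimum is at a vertex, using one or two foods.
strawberries only: max(2089/248, 162/66) = 8.423 servings → $10.53.
banana only: max(2089/528, 162/7) = 23.14 servings → $3.47.
strawberries + banana with both tight: 2.142 servings and 2.951 servings → $3.12.
So the least-cost plan costs $3.12.

$3.12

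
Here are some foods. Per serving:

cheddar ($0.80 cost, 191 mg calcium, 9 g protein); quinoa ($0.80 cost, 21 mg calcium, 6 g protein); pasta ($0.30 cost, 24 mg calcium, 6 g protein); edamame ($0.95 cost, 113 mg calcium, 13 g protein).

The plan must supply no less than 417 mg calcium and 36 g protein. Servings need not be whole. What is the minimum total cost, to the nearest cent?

For a min-cost LP with two ≥-constraints, a basic feasible solution has at most two positive variables.
cheddar only: max(417/191, 36/9) = 4 servings → $3.20.
quinoa only: max(417/21, 36/6) = 19.86 servings → $15.89.
pasta only: max(417/24, 36/6) = 17.38 servings → $5.21.
edamame only: max(417/113, 36/13) = 3.69 servings → $3.51.
cheddar + quinoa with both tight: 1.824 servings and 3.263 servings → $4.07.
cheddar + pasta with both tight: 1.761 servings and 3.358 servings → $2.42.
cheddar + edamame with both tight: 0.9229 servings and 2.13 servings → $2.76.
quinoa + pasta: the both-tight solution has a negative serving — not a feasible corner.
quinoa + edamame with both targets exact would need a negative amount; discard.
pasta + edamame with both targets exact would need a negative amount; discard.
The minimum over all feasible corners is $2.42.

$2.42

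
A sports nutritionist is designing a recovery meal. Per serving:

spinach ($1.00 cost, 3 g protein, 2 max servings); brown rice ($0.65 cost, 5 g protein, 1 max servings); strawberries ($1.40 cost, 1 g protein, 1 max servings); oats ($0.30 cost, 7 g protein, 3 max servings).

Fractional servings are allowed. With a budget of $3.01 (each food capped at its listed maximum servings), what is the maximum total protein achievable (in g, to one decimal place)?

30.4 g

Protein per dollar: oats 23.33, brown rice 7.692, spinach 3, strawberries 0.7143.
Take 3 servings of oats: spends $0.90, +21.0 g protein (running total 21.0 g).
Take 1 serving of brown rice: spends $0.65, +5.0 g protein (running total 26.0 g).
Take 1.46 servings of spinach: spends $1.46, +4.4 g protein (running total 30.4 g).
Filling greedily by protein-per-dollar is optimal for one linear limit, giving 30.4 g.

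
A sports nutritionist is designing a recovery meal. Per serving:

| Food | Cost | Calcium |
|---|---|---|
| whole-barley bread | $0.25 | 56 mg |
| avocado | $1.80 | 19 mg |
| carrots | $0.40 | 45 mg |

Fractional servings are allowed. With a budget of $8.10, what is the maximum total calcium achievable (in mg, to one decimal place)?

Calcium per dollar: whole-barley bread 224, carrots 112.5, avocado 10.56.
With no serving limits, spend the whole cost allowance on whole-barley bread: $8.10 / $0.25 × 56 mg = 1814.4 mg.

1814.4 mg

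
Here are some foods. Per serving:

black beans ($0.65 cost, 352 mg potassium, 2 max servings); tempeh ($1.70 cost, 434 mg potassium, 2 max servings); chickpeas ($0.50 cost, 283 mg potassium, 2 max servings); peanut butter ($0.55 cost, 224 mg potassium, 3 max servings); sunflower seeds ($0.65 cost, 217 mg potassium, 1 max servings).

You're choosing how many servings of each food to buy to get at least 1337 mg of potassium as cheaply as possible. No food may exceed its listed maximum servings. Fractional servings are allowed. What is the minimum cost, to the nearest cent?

Cost per mg of potassium: chickpeas $0.0018, black beans $0.0018, peanut butter $0.0025, sunflower seeds $0.0030, tempeh $0.0039.
Take 2 servings of chickpeas: +566.0 mg potassium for $1.00 (total $1.00, still need 771.0 mg).
Take 2 servings of black beans: +704.0 mg potassium for $1.30 (total $2.30, still need 67.0 mg).
Take 0.2991 servings of peanut butter: +67.0 mg potassium for $0.16 (total $2.46, still need 0.0 mg).
Greedy by cheapest-per-mg is optimal for a single linear constraint, so the minimum cost is $2.46.

$2.46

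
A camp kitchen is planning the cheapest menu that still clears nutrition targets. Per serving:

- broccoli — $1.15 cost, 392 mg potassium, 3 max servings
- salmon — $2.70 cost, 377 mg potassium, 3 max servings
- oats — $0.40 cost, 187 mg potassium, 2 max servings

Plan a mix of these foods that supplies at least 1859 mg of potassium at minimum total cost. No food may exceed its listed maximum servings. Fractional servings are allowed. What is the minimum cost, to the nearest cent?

Cost per mg of potassium: oats $0.0021, broccoli $0.0029, salmon $0.0072.
Take 2 servings of oats: +374.0 mg potassium for $0.80 (total $0.80, still need 1485.0 mg).
Take 3 servings of broccoli: +1176.0 mg potassium for $3.45 (total $4.25, still need 309.0 mg).
Take 0.8196 servings of salmon: +309.0 mg potassium for $2.21 (total $6.46, still need 0.0 mg).
Filling from the cheapest source first is optimal under one linear minimum: $6.46.

$6.46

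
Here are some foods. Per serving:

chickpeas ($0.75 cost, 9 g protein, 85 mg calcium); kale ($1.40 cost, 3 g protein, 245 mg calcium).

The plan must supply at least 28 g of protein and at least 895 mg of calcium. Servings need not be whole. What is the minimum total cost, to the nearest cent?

$5.68

chickpeas only: max(28/9, 895/85) = 10.53 servings → $7.90.
kale only: max(28/3, 895/245) = 9.333 servings → $13.07.
chickpeas + kale with both tight: 2.141 servings and 2.91 servings → $5.68.
The minimum over all feasible corners is $5.68.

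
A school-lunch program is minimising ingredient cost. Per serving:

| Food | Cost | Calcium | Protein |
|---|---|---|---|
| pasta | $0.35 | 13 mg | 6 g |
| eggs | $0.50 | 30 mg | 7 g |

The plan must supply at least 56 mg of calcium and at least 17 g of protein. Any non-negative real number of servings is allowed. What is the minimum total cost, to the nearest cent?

$1.11

At the optimum either one food covers both requirements or two foods hit both targets exactly; no other combination can be cheaper.
pasta only: max(56/13, 17/6) = 4.308 servings → $1.51.
eggs only: max(56/30, 17/7) = 2.429 servings → $1.21.
pasta + eggs with both tight: 1.326 servings and 1.292 servings → $1.11.
So the least-cost plan costs $1.11.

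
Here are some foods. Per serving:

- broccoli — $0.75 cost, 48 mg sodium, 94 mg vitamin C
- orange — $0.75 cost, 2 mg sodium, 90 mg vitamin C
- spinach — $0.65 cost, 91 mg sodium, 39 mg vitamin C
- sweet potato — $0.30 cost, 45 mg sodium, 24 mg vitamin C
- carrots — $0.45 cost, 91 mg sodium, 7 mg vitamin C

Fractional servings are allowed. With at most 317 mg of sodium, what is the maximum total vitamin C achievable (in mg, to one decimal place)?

Vitamin C per mg sodium: orange 45, broccoli 1.958, sweet potato 0.5333, spinach 0.4286, carrots 0.07692.
With no serving limits, spend the whole sodium allowance on orange: 317 mg / 2 mg × 90 mg = 14265.0 mg.

14265.0 mg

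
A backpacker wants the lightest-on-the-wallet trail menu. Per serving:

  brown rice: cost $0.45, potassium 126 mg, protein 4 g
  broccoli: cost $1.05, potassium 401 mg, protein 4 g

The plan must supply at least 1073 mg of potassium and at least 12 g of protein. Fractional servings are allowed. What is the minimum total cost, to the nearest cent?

Minimising a linear cost over {potassium ≥ 1073, protein ≥ 12, servings ≥ 0} — the optimum is at a vertex, using one or two foods.
brown rice only: max(1073/126, 12/4) = 8.516 servings → $3.83.
broccoli only: max(1073/401, 12/4) = 3 servings → $3.15.
brown rice + broccoli with both tight: 0.4727 servings and 2.527 servings → $2.87.
So the least-cost plan costs $2.87.

$2.87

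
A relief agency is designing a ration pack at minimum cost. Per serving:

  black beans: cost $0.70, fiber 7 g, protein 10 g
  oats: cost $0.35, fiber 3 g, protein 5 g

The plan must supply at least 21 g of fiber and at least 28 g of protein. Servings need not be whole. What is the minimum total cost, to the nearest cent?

$2.10

Two binding constraints pin down two serving amounts, so the optimal mix uses at most two foods. The candidates are each food alone (scaled to the tighter of fiber/protein) and each pair with both constraints tight.
black beans only: max(21/7, 28/10) = 3 servings → $2.10.
oats only: max(21/3, 28/5) = 7 servings → $2.45.
black beans + oats: the both-tight solution has a negative serving — not a feasible corner.
The minimum over all feasible corners is $2.10.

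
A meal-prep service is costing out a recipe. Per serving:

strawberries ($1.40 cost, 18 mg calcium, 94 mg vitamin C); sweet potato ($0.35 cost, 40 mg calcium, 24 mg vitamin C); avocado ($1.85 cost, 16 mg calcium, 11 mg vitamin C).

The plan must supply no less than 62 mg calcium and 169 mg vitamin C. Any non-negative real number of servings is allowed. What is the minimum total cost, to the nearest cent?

A basic optimal solution has at most two foods positive. Try each food alone and each pair with both targets met exactly.
strawberries only: max(62/18, 169/94) = 3.444 servings → $4.82.
sweet potato only: max(62/40, 169/24) = 7.042 servings → $2.46.
avocado only: max(62/16, 169/11) = 15.36 servings → $28.42.
strawberries + sweet potato with both tight: 1.584 servings and 0.8371 servings → $2.51.
strawberries + avocado with both tight: 1.548 servings and 2.133 servings → $6.11.
sweet potato + avocado: intersection lies outside the first quadrant.
Cheapest feasible corner: $2.46.

$2.46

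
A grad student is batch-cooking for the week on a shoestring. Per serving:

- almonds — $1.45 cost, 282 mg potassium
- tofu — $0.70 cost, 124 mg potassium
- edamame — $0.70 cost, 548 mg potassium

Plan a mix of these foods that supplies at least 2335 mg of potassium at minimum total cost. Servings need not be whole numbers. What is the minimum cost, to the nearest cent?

Cost per mg of potassium: edamame $0.0013, almonds $0.0051, tofu $0.0056.
With no serving limits, use only edamame: 2335 mg / 548 mg = 4.261 servings × $0.70 = $2.98.

$2.98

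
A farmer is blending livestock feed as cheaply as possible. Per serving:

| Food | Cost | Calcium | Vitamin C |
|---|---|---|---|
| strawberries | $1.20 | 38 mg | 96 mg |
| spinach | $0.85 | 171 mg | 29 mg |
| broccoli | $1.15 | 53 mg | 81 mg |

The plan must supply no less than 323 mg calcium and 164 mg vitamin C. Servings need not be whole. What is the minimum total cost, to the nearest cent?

An LP optimum is at a vertex; with two nutrient constraints at most two foods are used. Check each candidate.
strawberries only: max(323/38, 164/96) = 8.5 servings → $10.20.
spinach only: max(323/171, 164/29) = 5.655 servings → $4.81.
broccoli only: max(323/53, 164/81) = 6.094 servings → $7.01.
strawberries + spinach with both tight: 1.22 servings and 1.618 servings → $2.84.
strawberries + broccoli with both targets exact would need a negative amount; discard.
spinach + broccoli with both tight: 1.419 servings and 1.517 servings → $2.95.
Cheapest feasible corner: $2.84.

$2.84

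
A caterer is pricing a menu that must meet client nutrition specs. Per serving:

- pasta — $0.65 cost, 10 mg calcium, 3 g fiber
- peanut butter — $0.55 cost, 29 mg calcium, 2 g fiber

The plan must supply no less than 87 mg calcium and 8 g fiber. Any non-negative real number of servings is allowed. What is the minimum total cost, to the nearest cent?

$2.05

The cheapest plan sits at a corner of the feasible region — with two constraints it uses at most two foods.
pasta only: max(87/10, 8/3) = 8.7 servings → $5.66.
peanut butter only: max(87/29, 8/2) = 4 servings → $2.20.
pasta + peanut butter with both tight: 0.8657 servings and 2.701 servings → $2.05.
Cheapest feasible corner: $2.05.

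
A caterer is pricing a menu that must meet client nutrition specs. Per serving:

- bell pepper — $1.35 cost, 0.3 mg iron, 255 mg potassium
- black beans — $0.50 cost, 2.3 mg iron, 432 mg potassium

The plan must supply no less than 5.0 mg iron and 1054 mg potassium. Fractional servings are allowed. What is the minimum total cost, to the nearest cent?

The cheapest plan sits at a corner of the feasible region — with two constraints it uses at most two foods.
bell pepper only: max(5.0/0.3, 1054/255) = 16.67 servings → $22.50.
black beans only: max(5.0/2.3, 1054/432) = 2.44 servings → $1.22.
bell pepper + black beans with both tight: 0.5782 servings and 2.098 servings → $1.83.
The minimum over all feasible corners is $1.22.

$1.22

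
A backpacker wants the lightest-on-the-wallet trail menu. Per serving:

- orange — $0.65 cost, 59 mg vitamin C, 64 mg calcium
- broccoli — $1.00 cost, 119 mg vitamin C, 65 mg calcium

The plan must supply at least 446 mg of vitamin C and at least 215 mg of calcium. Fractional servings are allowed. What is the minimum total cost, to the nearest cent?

With two linear requirements the optimum uses one or two foods; enumerate the corners.
orange only: max(446/59, 215/64) = 7.559 servings → $4.91.
broccoli only: max(446/119, 215/65) = 3.748 servings → $3.75.
orange + broccoli: intersection lies outside the first quadrant.
The minimum over all feasible corners is $3.75.

$3.75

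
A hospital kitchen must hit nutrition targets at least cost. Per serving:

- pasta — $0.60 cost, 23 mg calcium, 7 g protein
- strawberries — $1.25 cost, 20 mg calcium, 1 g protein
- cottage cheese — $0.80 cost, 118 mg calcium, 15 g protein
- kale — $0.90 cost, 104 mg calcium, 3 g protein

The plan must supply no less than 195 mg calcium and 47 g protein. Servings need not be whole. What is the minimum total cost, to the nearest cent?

$2.51

A basic optimal solution has at most two foods positive. Try each food alone and each pair with both targets met exactly.
pasta only: max(195/23, 47/7) = 8.478 servings → $5.09.
strawberries only: max(195/20, 47/1) = 47 servings → $58.75.
cottage cheese only: max(195/118, 47/15) = 3.133 servings → $2.51.
kale only: max(195/104, 47/3) = 15.67 servings → $14.10.
pasta + strawberries with both tight: 6.368 servings and 2.427 servings → $6.85.
pasta + cottage cheese with both tight: 5.449 servings and 0.5904 servings → $3.74.
pasta + kale with both tight: 6.53 servings and 0.431 servings → $4.31.
strawberries + cottage cheese: the both-tight solution has a negative serving — not a feasible corner.
strawberries + kale: the both-tight solution has a negative serving — not a feasible corner.
cottage cheese + kale: intersection lies outside the first quadrant.
The minimum over all feasible corners is $2.51.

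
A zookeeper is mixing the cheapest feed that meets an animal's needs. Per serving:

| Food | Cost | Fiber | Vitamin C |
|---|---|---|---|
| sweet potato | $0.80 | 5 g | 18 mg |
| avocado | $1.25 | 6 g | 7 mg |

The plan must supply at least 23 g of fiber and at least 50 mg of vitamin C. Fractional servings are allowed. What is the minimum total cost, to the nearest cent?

Check every corner: each single food scaled to meet both minima, and each pair solved so both constraints bind.
sweet potato only: max(23/5, 50/18) = 4.6 servings → $3.68.
avocado only: max(23/6, 50/7) = 7.143 servings → $8.93.
sweet potato + avocado with both tight: 1.904 servings and 2.247 servings → $4.33.
So the least-cost plan costs $3.68.

$3.68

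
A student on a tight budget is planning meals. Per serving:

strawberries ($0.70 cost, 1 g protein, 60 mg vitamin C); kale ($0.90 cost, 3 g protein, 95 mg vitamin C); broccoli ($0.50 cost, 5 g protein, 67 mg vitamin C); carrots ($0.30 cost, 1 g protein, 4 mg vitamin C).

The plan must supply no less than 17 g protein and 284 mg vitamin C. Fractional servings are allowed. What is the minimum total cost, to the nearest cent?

Minimising a linear cost over {protein ≥ 17, vitamin C ≥ 284, servings ≥ 0} — the optimum is at a vertex, using one or two foods.
strawberries only: max(17/1, 284/60) = 17 servings → $11.90.
kale only: max(17/3, 284/95) = 5.667 servings → $5.10.
broccoli only: max(17/5, 284/67) = 4.239 servings → $2.12.
carrots only: max(17/1, 284/4) = 71 servings → $21.30.
strawberries + kale with both targets exact would need a negative amount; discard.
strawberries + broccoli with both tight: 1.206 servings and 3.159 servings → $2.42.
strawberries + carrots with both tight: 3.857 servings and 13.14 servings → $6.64.
kale + broccoli with both tight: 1.026 servings and 2.785 servings → $2.32.
kale + carrots with both tight: 2.602 servings and 9.193 servings → $5.10.
broccoli + carrots: the both-tight solution has a negative serving — not a feasible corner.
Cheapest feasible corner: $2.12.

$2.12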